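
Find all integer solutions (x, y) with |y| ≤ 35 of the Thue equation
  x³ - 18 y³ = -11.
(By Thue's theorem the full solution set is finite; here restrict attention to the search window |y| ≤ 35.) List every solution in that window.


The equation is x³ - 18y³ = -11. For fixed y, x³ = 18·y³ − 11, so a solution requires the RHS to be a perfect cube.
Strategy: iterate y from -35 to 35, compute RHS = 18·y³ − 11, and check whether it is a (positive or negative) perfect cube.
Check small values of y:
  y = 0: RHS = -11 is not a perfect cube.
  y = 1: RHS = 7 is not a perfect cube.
  y = -1: RHS = -29 is not a perfect cube.
  y = 2: RHS = 133 is not a perfect cube.
  y = -2: RHS = -155 is not a perfect cube.
  y = 3: RHS = 475 is not a perfect cube.
  y = -3: RHS = -497 is not a perfect cube.
Continuing the search up to |y| = 35 finds no solutions either.
No (x, y) in the scanned range satisfies the equation.

No integer solutions with |y| ≤ 35.


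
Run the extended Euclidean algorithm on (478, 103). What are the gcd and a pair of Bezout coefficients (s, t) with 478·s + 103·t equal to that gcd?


Euclidean algorithm on (478, 103) — divide until remainder is 0:
  478 = 4 · 103 + 66
  103 = 1 · 66 + 37
  66 = 1 · 37 + 29
  37 = 1 · 29 + 8
  29 = 3 · 8 + 5
  8 = 1 · 5 + 3
  5 = 1 · 3 + 2
  3 = 1 · 2 + 1
  2 = 2 · 1 + 0
gcd(478, 103) = 1.
Track Bezout coefficients alongside the remainders: start with r₀ = 478 = a·1 + b·0 (s = 1, t = 0) and r₁ = 103 = a·0 + b·1 (s = 0, t = 1); each new remainder r_{k+1} = r_{k-1} − q_k·r_k inherits s_{k+1} = s_{k-1} − q_k·s_k, t_{k+1} = t_{k-1} − q_k·t_k, so r_k = a·s_k + b·t_k at every step:
  q = 4: r = 66, s = 1 − 4·0 = 1, t = 0 − 4·1 = -4  (check: 478·1 + 103·(-4) = 66)
  q = 1: r = 37, s = 0 − 1·1 = -1, t = 1 − 1·(-4) = 5  (check: 478·(-1) + 103·5 = 37)
  q = 1: r = 29, s = 1 − 1·(-1) = 2, t = -4 − 1·5 = -9  (check: 478·2 + 103·(-9) = 29)
  q = 1: r = 8, s = -1 − 1·2 = -3, t = 5 − 1·(-9) = 14  (check: 478·(-3) + 103·14 = 8)
  q = 3: r = 5, s = 2 − 3·(-3) = 11, t = -9 − 3·14 = -51  (check: 478·11 + 103·(-51) = 5)
  q = 1: r = 3, s = -3 − 1·11 = -14, t = 14 − 1·(-51) = 65  (check: 478·(-14) + 103·65 = 3)
  q = 1: r = 2, s = 11 − 1·(-14) = 25, t = -51 − 1·65 = -116  (check: 478·25 + 103·(-116) = 2)
  q = 1: r = 1, s = -14 − 1·25 = -39, t = 65 − 1·(-116) = 181  (check: 478·(-39) + 103·181 = 1)
The row with r = 1 (the gcd) gives the Bezout coefficients s = -39, t = 181.
Result: 478 · (-39) + 103 · (181) = 1.

gcd(478, 103) = 1; s = -39, t = 181 (check: 478·(-39) + 103·181 = 1).


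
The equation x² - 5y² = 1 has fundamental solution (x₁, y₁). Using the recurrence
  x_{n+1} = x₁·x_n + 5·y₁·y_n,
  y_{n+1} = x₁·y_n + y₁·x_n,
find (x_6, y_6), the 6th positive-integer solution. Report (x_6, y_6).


Step 1: Find the fundamental solution (x₁, y₁) of x² - 5y² = 1.
  Expand √5 as a continued fraction. a₀ = ⌊√5⌋ = 2; iterate m_{k+1} = d_k·a_k − m_k, d_{k+1} = (5 − m_{k+1}²)/d_k, a_{k+1} = ⌊(a₀ + m_{k+1})/d_{k+1}⌋ (starting m₀ = 0, d₀ = 1), with convergents p_k = a_k·p_{k-1} + p_{k-2}, q_k = a_k·q_{k-1} + q_{k-2} (p₋₁ = 1, q₋₁ = 0):
  k = 0: a₀ = 2; p₀/q₀ = 2/1; p₀² − 5·q₀² = 4 − 5 = -1.
  k = 1: m = 2, d = 1, a = ⌊(2 + 2)/1⌋ = 4; p/q = (4·2 + 1)/(4·1 + 0) = 9/4; p² − 5·q² = 81 − 80 = 1.
  The first convergent with p² − 5·q² = 1 gives the fundamental solution (x₁, y₁) = (9, 4).
Step 2: Apply the recurrence (x_{n+1}, y_{n+1}) = (x₁x_n + 5y₁y_n, x₁y_n + y₁x_n) repeatedly.
  From (x_1, y_1) = (9, 4): x_2 = 9·9 + 5·4·4 = 161; y_2 = 9·4 + 4·9 = 72.
  From (x_2, y_2) = (161, 72): x_3 = 9·161 + 5·4·72 = 2889; y_3 = 9·72 + 4·161 = 1292.
  From (x_3, y_3) = (2889, 1292): x_4 = 9·2889 + 5·4·1292 = 51841; y_4 = 9·1292 + 4·2889 = 23184.
  From (x_4, y_4) = (51841, 23184): x_5 = 9·51841 + 5·4·23184 = 930249; y_5 = 9·23184 + 4·51841 = 416020.
  From (x_5, y_5) = (930249, 416020): x_6 = 9·930249 + 5·4·416020 = 16692641; y_6 = 9·416020 + 4·930249 = 7465176.
Step 3: Verify x_6² - 5·y_6² = 278644263554881 - 278644263554880 = 1 (should be 1). ✓

(x_1, y_1) = (9, 4); (x_6, y_6) = (16692641, 7465176).


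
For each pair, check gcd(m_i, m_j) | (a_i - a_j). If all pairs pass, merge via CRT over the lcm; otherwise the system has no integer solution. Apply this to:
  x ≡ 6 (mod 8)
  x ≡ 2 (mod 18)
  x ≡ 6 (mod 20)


Moduli 8, 18, 20 are not pairwise coprime, so CRT works modulo lcm(m_i) when all pairwise compatibility conditions hold.
Pairwise compatibility: gcd(m_i, m_j) must divide a_i - a_j for every pair.
Merge one congruence at a time:
  Start: x ≡ 6 (mod 8).
  Combine with x ≡ 2 (mod 18): gcd(8, 18) = 2; 2 - 6 = -4, which IS divisible by 2, so compatible.
    Write x = 6 + 8·t and substitute into x ≡ 2 (mod 18): 8·t ≡ 2 − 6 = -4 (mod 18).
    Divide the congruence (and modulus) by g = 2: 4·t ≡ -2 (mod 9).
    Reduce coefficients mod 9: 4·t ≡ 7 (mod 9).
    The inverse of 4 mod 9 is 7 (since 4·7 = 28 = 3·9 + 1), so t ≡ 7·7 = 49 ≡ 4 (mod 9).
    Then x = 6 + 8·4 = 38, valid modulo lcm(8, 18) = 72: x ≡ 38 (mod 72).
  Combine with x ≡ 6 (mod 20): gcd(72, 20) = 4; 6 - 38 = -32, which IS divisible by 4, so compatible.
    Write x = 38 + 72·t and substitute into x ≡ 6 (mod 20): 72·t ≡ 6 − 38 = -32 (mod 20).
    Divide the congruence (and modulus) by g = 4: 18·t ≡ -8 (mod 5).
    Reduce coefficients mod 5: 3·t ≡ 2 (mod 5).
    The inverse of 3 mod 5 is 2 (since 3·2 = 6 = 1·5 + 1), so t ≡ 2·2 = 4 ≡ 4 (mod 5).
    Then x = 38 + 72·4 = 326, valid modulo lcm(72, 20) = 360: x ≡ 326 (mod 360).
Verify: 326 mod 8 = 6, 326 mod 18 = 2, 326 mod 20 = 6.

x ≡ 326 (mod 360).


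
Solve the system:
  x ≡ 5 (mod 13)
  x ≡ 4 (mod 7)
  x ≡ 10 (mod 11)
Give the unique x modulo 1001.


Moduli 13, 7, 11 are pairwise coprime; by CRT there is a unique solution modulo M = 13 · 7 · 11 = 1001.
Solve pairwise, accumulating the modulus:
  Start with x ≡ 5 (mod 13).
  Combine with x ≡ 4 (mod 7): since gcd(13, 7) = 1, we get a unique residue mod 91.
    Write x = 5 + 13·t and substitute into x ≡ 4 (mod 7): 13·t ≡ 4 − 5 = -1 (mod 7).
    Reduce coefficients mod 7: 6·t ≡ 6 (mod 7).
    The inverse of 6 mod 7 is 6 (since 6·6 = 36 = 5·7 + 1), so t ≡ 6·6 = 36 ≡ 1 (mod 7).
    Then x = 5 + 13·1 = 18, valid modulo lcm(13, 7) = 91: x ≡ 18 (mod 91).
  Combine with x ≡ 10 (mod 11): since gcd(91, 11) = 1, we get a unique residue mod 1001.
    Write x = 18 + 91·t and substitute into x ≡ 10 (mod 11): 91·t ≡ 10 − 18 = -8 (mod 11).
    Reduce coefficients mod 11: 3·t ≡ 3 (mod 11).
    The inverse of 3 mod 11 is 4 (since 3·4 = 12 = 1·11 + 1), so t ≡ 4·3 = 12 ≡ 1 (mod 11).
    Then x = 18 + 91·1 = 109, valid modulo lcm(91, 11) = 1001: x ≡ 109 (mod 1001).
Verify: 109 mod 13 = 5 ✓, 109 mod 7 = 4 ✓, 109 mod 11 = 10 ✓.

x ≡ 109 (mod 1001).


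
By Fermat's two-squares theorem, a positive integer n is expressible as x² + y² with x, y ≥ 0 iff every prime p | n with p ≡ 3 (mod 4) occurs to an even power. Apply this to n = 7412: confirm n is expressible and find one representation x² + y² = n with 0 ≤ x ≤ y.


Step 1: Factor n = 7412 = 2^2 · 17 · 109.
Step 2: Check the mod-4 condition on each prime factor: 2 = 2 (special); 17 ≡ 1 (mod 4), exponent 1; 109 ≡ 1 (mod 4), exponent 1.
All primes ≡ 3 (mod 4) appear to even exponent (or don't appear), so by the two-squares theorem n IS expressible as a sum of two squares.
Step 3: Build a representation. Group n = k² · m with k = 2 and m = 17 · 109 = 1853 (a product of primes ≡ 1 (mod 4)); a representation of m scales to one of n via (k·x)² + (k·y)² = k²(x² + y²). Each prime p ≡ 1 (mod 4) is itself a sum of two squares; find a² by testing p − a² for a perfect square:
  17: 17 − 1² = 16 = 4² ⇒ 17 = 1² + 4².
  109: 109 − 1² = 108, 109 − 2² = 105, 109 − 3² = 100 = 10² ⇒ 109 = 3² + 10².
  Combine using the Brahmagupta–Fibonacci identity (a² + b²)(c² + d²) = (ac − bd)² + (ad + bc)² = (ac + bd)² + (ad − bc)²:
  17 · 109 = 1853: from (1² + 4²)(3² + 10²), take (1·3 − 4·10, 1·10 + 4·3) = (3 − 40, 10 + 12) = (-37, 22); dropping signs (only squares matter) gives (37, 22); check 37² + 22² = 1369 + 484 = 1853 ✓.
  Scale by k = 2: (2·37, 2·22) = (74, 44).
Step 4: Order so x ≤ y and verify: 44² + 74² = 1936 + 5476 = 7412 = n. ✓

n = 7412 = 44² + 74² (one valid representation with x ≤ y).


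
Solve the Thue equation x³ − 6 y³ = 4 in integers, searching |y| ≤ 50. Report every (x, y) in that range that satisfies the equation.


The equation is x³ - 6y³ = 4. For fixed y, x³ = 6·y³ + 4, so a solution requires the RHS to be a perfect cube.
Strategy: iterate y from -50 to 50, compute RHS = 6·y³ + 4, and check whether it is a (positive or negative) perfect cube.
Check small values of y:
  y = 0: RHS = 4 is not a perfect cube.
  y = 1: RHS = 10 is not a perfect cube.
  y = -1: RHS = -2 is not a perfect cube.
  y = 2: RHS = 52 is not a perfect cube.
  y = -2: RHS = -44 is not a perfect cube.
  y = 3: RHS = 166 is not a perfect cube.
  y = -3: RHS = -158 is not a perfect cube.
Continuing the search up to |y| = 50 finds no solutions either.
No (x, y) in the scanned range satisfies the equation.

No integer solutions with |y| ≤ 50.


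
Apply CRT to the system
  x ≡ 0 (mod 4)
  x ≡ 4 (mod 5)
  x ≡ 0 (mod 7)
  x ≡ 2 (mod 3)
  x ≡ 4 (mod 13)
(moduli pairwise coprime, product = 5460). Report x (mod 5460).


Product of moduli M = 4 · 5 · 7 · 3 · 13 = 5460.
Merge one congruence at a time:
  Start: x ≡ 0 (mod 4).
  Combine with x ≡ 4 (mod 5); new modulus lcm = 20.
    Write x = 0 + 4·t and substitute into x ≡ 4 (mod 5): 4·t ≡ 4 − 0 = 4 (mod 5).
    The inverse of 4 mod 5 is 4 (since 4·4 = 16 = 3·5 + 1), so t ≡ 4·4 = 16 ≡ 1 (mod 5).
    Then x = 0 + 4·1 = 4, valid modulo lcm(4, 5) = 20: x ≡ 4 (mod 20).
  Combine with x ≡ 0 (mod 7); new modulus lcm = 140.
    Write x = 4 + 20·t and substitute into x ≡ 0 (mod 7): 20·t ≡ 0 − 4 = -4 (mod 7).
    Reduce coefficients mod 7: 6·t ≡ 3 (mod 7).
    The inverse of 6 mod 7 is 6 (since 6·6 = 36 = 5·7 + 1), so t ≡ 6·3 = 18 ≡ 4 (mod 7).
    Then x = 4 + 20·4 = 84, valid modulo lcm(20, 7) = 140: x ≡ 84 (mod 140).
  Combine with x ≡ 2 (mod 3); new modulus lcm = 420.
    Write x = 84 + 140·t and substitute into x ≡ 2 (mod 3): 140·t ≡ 2 − 84 = -82 (mod 3).
    Reduce coefficients mod 3: 2·t ≡ 2 (mod 3).
    The inverse of 2 mod 3 is 2 (since 2·2 = 4 = 1·3 + 1), so t ≡ 2·2 = 4 ≡ 1 (mod 3).
    Then x = 84 + 140·1 = 224, valid modulo lcm(140, 3) = 420: x ≡ 224 (mod 420).
  Combine with x ≡ 4 (mod 13); new modulus lcm = 5460.
    Write x = 224 + 420·t and substitute into x ≡ 4 (mod 13): 420·t ≡ 4 − 224 = -220 (mod 13).
    Reduce coefficients mod 13: 4·t ≡ 1 (mod 13).
    The inverse of 4 mod 13 is 10 (since 4·10 = 40 = 3·13 + 1), so t ≡ 10·1 = 10 ≡ 10 (mod 13).
    Then x = 224 + 420·10 = 4424, valid modulo lcm(420, 13) = 5460: x ≡ 4424 (mod 5460).
Verify against each original: 4424 mod 4 = 0, 4424 mod 5 = 4, 4424 mod 7 = 0, 4424 mod 3 = 2, 4424 mod 13 = 4.

x ≡ 4424 (mod 5460).


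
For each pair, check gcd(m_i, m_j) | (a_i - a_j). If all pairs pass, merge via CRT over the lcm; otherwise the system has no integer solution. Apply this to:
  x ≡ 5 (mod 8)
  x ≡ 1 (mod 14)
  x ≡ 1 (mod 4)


Moduli 8, 14, 4 are not pairwise coprime, so CRT works modulo lcm(m_i) when all pairwise compatibility conditions hold.
Pairwise compatibility: gcd(m_i, m_j) must divide a_i - a_j for every pair.
Merge one congruence at a time:
  Start: x ≡ 5 (mod 8).
  Combine with x ≡ 1 (mod 14): gcd(8, 14) = 2; 1 - 5 = -4, which IS divisible by 2, so compatible.
    Write x = 5 + 8·t and substitute into x ≡ 1 (mod 14): 8·t ≡ 1 − 5 = -4 (mod 14).
    Divide the congruence (and modulus) by g = 2: 4·t ≡ -2 (mod 7).
    Reduce coefficients mod 7: 4·t ≡ 5 (mod 7).
    The inverse of 4 mod 7 is 2 (since 4·2 = 8 = 1·7 + 1), so t ≡ 2·5 = 10 ≡ 3 (mod 7).
    Then x = 5 + 8·3 = 29, valid modulo lcm(8, 14) = 56: x ≡ 29 (mod 56).
  Combine with x ≡ 1 (mod 4): gcd(56, 4) = 4; 1 - 29 = -28, which IS divisible by 4, so compatible.
    Write x = 29 + 56·t and substitute into x ≡ 1 (mod 4): 56·t ≡ 1 − 29 = -28 (mod 4).
    Divide the congruence (and modulus) by g = 4: 14·t ≡ -7 (mod 1).
    Modulo 1 every t works; take t = 0.
    Then x = 29 + 56·0 = 29, valid modulo lcm(56, 4) = 56: x ≡ 29 (mod 56).
Verify: 29 mod 8 = 5, 29 mod 14 = 1, 29 mod 4 = 1.

x ≡ 29 (mod 56).


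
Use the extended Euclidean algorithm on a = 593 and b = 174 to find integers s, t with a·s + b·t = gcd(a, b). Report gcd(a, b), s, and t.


Euclidean algorithm on (593, 174) — divide until remainder is 0:
  593 = 3 · 174 + 71
  174 = 2 · 71 + 32
  71 = 2 · 32 + 7
  32 = 4 · 7 + 4
  7 = 1 · 4 + 3
  4 = 1 · 3 + 1
  3 = 3 · 1 + 0
gcd(593, 174) = 1.
Track Bezout coefficients alongside the remainders: start with r₀ = 593 = a·1 + b·0 (s = 1, t = 0) and r₁ = 174 = a·0 + b·1 (s = 0, t = 1); each new remainder r_{k+1} = r_{k-1} − q_k·r_k inherits s_{k+1} = s_{k-1} − q_k·s_k, t_{k+1} = t_{k-1} − q_k·t_k, so r_k = a·s_k + b·t_k at every step:
  q = 3: r = 71, s = 1 − 3·0 = 1, t = 0 − 3·1 = -3  (check: 593·1 + 174·(-3) = 71)
  q = 2: r = 32, s = 0 − 2·1 = -2, t = 1 − 2·(-3) = 7  (check: 593·(-2) + 174·7 = 32)
  q = 2: r = 7, s = 1 − 2·(-2) = 5, t = -3 − 2·7 = -17  (check: 593·5 + 174·(-17) = 7)
  q = 4: r = 4, s = -2 − 4·5 = -22, t = 7 − 4·(-17) = 75  (check: 593·(-22) + 174·75 = 4)
  q = 1: r = 3, s = 5 − 1·(-22) = 27, t = -17 − 1·75 = -92  (check: 593·27 + 174·(-92) = 3)
  q = 1: r = 1, s = -22 − 1·27 = -49, t = 75 − 1·(-92) = 167  (check: 593·(-49) + 174·167 = 1)
The row with r = 1 (the gcd) gives the Bezout coefficients s = -49, t = 167.
Result: 593 · (-49) + 174 · (167) = 1.

gcd(593, 174) = 1; s = -49, t = 167 (check: 593·(-49) + 174·167 = 1).


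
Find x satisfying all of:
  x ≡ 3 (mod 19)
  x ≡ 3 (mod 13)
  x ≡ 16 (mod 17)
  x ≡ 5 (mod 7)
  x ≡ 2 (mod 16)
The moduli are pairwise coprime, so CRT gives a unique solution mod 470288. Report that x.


Product of moduli M = 19 · 13 · 17 · 7 · 16 = 470288.
Merge one congruence at a time:
  Start: x ≡ 3 (mod 19).
  Combine with x ≡ 3 (mod 13); new modulus lcm = 247.
    Write x = 3 + 19·t and substitute into x ≡ 3 (mod 13): 19·t ≡ 3 − 3 = 0 (mod 13).
    Reduce coefficients mod 13: 6·t ≡ 0 (mod 13).
    The inverse of 6 mod 13 is 11 (since 6·11 = 66 = 5·13 + 1), so t ≡ 11·0 = 0 ≡ 0 (mod 13).
    Then x = 3 + 19·0 = 3, valid modulo lcm(19, 13) = 247: x ≡ 3 (mod 247).
  Combine with x ≡ 16 (mod 17); new modulus lcm = 4199.
    Write x = 3 + 247·t and substitute into x ≡ 16 (mod 17): 247·t ≡ 16 − 3 = 13 (mod 17).
    Reduce coefficients mod 17: 9·t ≡ 13 (mod 17).
    The inverse of 9 mod 17 is 2 (since 9·2 = 18 = 1·17 + 1), so t ≡ 2·13 = 26 ≡ 9 (mod 17).
    Then x = 3 + 247·9 = 2226, valid modulo lcm(247, 17) = 4199: x ≡ 2226 (mod 4199).
  Combine with x ≡ 5 (mod 7); new modulus lcm = 29393.
    Write x = 2226 + 4199·t and substitute into x ≡ 5 (mod 7): 4199·t ≡ 5 − 2226 = -2221 (mod 7).
    Reduce coefficients mod 7: 6·t ≡ 5 (mod 7).
    The inverse of 6 mod 7 is 6 (since 6·6 = 36 = 5·7 + 1), so t ≡ 6·5 = 30 ≡ 2 (mod 7).
    Then x = 2226 + 4199·2 = 10624, valid modulo lcm(4199, 7) = 29393: x ≡ 10624 (mod 29393).
  Combine with x ≡ 2 (mod 16); new modulus lcm = 470288.
    Write x = 10624 + 29393·t and substitute into x ≡ 2 (mod 16): 29393·t ≡ 2 − 10624 = -10622 (mod 16).
    Reduce coefficients mod 16: 1·t ≡ 2 (mod 16).
    So t ≡ 2 (mod 16).
    Then x = 10624 + 29393·2 = 69410, valid modulo lcm(29393, 16) = 470288: x ≡ 69410 (mod 470288).
Verify against each original: 69410 mod 19 = 3, 69410 mod 13 = 3, 69410 mod 17 = 16, 69410 mod 7 = 5, 69410 mod 16 = 2.

x ≡ 69410 (mod 470288).


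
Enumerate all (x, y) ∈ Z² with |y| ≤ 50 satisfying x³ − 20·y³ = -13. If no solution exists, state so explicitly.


The equation is x³ - 20y³ = -13. For fixed y, x³ = 20·y³ − 13, so a solution requires the RHS to be a perfect cube.
Strategy: iterate y from -50 to 50, compute RHS = 20·y³ − 13, and check whether it is a (positive or negative) perfect cube.
Check small values of y:
  y = 0: RHS = -13 is not a perfect cube.
  y = 1: RHS = 7 is not a perfect cube.
  y = -1: RHS = -33 is not a perfect cube.
  y = 2: RHS = 147 is not a perfect cube.
  y = -2: RHS = -173 is not a perfect cube.
  y = 3: RHS = 527 is not a perfect cube.
  y = -3: RHS = -553 is not a perfect cube.
Continuing the search up to |y| = 50 finds no solutions either.
No (x, y) in the scanned range satisfies the equation.

No integer solutions with |y| ≤ 50.


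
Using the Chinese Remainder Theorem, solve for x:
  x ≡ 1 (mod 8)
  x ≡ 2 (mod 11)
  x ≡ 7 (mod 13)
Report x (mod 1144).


Moduli 8, 11, 13 are pairwise coprime; by CRT there is a unique solution modulo M = 8 · 11 · 13 = 1144.
Solve pairwise, accumulating the modulus:
  Start with x ≡ 1 (mod 8).
  Combine with x ≡ 2 (mod 11): since gcd(8, 11) = 1, we get a unique residue mod 88.
    Write x = 1 + 8·t and substitute into x ≡ 2 (mod 11): 8·t ≡ 2 − 1 = 1 (mod 11).
    The inverse of 8 mod 11 is 7 (since 8·7 = 56 = 5·11 + 1), so t ≡ 7·1 = 7 ≡ 7 (mod 11).
    Then x = 1 + 8·7 = 57, valid modulo lcm(8, 11) = 88: x ≡ 57 (mod 88).
  Combine with x ≡ 7 (mod 13): since gcd(88, 13) = 1, we get a unique residue mod 1144.
    Write x = 57 + 88·t and substitute into x ≡ 7 (mod 13): 88·t ≡ 7 − 57 = -50 (mod 13).
    Reduce coefficients mod 13: 10·t ≡ 2 (mod 13).
    The inverse of 10 mod 13 is 4 (since 10·4 = 40 = 3·13 + 1), so t ≡ 4·2 = 8 ≡ 8 (mod 13).
    Then x = 57 + 88·8 = 761, valid modulo lcm(88, 13) = 1144: x ≡ 761 (mod 1144).
Verify: 761 mod 8 = 1 ✓, 761 mod 11 = 2 ✓, 761 mod 13 = 7 ✓.

x ≡ 761 (mod 1144).


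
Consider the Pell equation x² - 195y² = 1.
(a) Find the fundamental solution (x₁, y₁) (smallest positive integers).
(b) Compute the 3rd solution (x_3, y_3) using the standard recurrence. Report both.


Step 1: Find the fundamental solution (x₁, y₁) of x² - 195y² = 1.
  Expand √195 as a continued fraction. a₀ = ⌊√195⌋ = 13; iterate m_{k+1} = d_k·a_k − m_k, d_{k+1} = (195 − m_{k+1}²)/d_k, a_{k+1} = ⌊(a₀ + m_{k+1})/d_{k+1}⌋ (starting m₀ = 0, d₀ = 1), with convergents p_k = a_k·p_{k-1} + p_{k-2}, q_k = a_k·q_{k-1} + q_{k-2} (p₋₁ = 1, q₋₁ = 0):
  k = 0: a₀ = 13; p₀/q₀ = 13/1; p₀² − 195·q₀² = 169 − 195 = -26.
  k = 1: m = 13, d = 26, a = ⌊(13 + 13)/26⌋ = 1; p/q = (1·13 + 1)/(1·1 + 0) = 14/1; p² − 195·q² = 196 − 195 = 1.
  The first convergent with p² − 195·q² = 1 gives the fundamental solution (x₁, y₁) = (14, 1).
Step 2: Apply the recurrence (x_{n+1}, y_{n+1}) = (x₁x_n + 195y₁y_n, x₁y_n + y₁x_n) repeatedly.
  From (x_1, y_1) = (14, 1): x_2 = 14·14 + 195·1·1 = 391; y_2 = 14·1 + 1·14 = 28.
  From (x_2, y_2) = (391, 28): x_3 = 14·391 + 195·1·28 = 10934; y_3 = 14·28 + 1·391 = 783.
Step 3: Verify x_3² - 195·y_3² = 119552356 - 119552355 = 1 (should be 1). ✓

(x_1, y_1) = (14, 1); (x_3, y_3) = (10934, 783).


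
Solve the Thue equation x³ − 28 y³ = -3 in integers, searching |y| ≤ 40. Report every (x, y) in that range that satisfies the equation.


The equation is x³ - 28y³ = -3. For fixed y, x³ = 28·y³ − 3, so a solution requires the RHS to be a perfect cube.
Strategy: iterate y from -40 to 40, compute RHS = 28·y³ − 3, and check whether it is a (positive or negative) perfect cube.
Check small values of y:
  y = 0: RHS = -3 is not a perfect cube.
  y = 1: RHS = 25 is not a perfect cube.
  y = -1: RHS = -31 is not a perfect cube.
  y = 2: RHS = 221 is not a perfect cube.
  y = -2: RHS = -227 is not a perfect cube.
  y = 3: RHS = 753 is not a perfect cube.
  y = -3: RHS = -759 is not a perfect cube.
Continuing the search up to |y| = 40 finds no solutions either.
No (x, y) in the scanned range satisfies the equation.

No integer solutions with |y| ≤ 40.


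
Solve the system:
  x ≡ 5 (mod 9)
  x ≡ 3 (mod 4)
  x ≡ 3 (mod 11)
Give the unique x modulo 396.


Moduli 9, 4, 11 are pairwise coprime; by CRT there is a unique solution modulo M = 9 · 4 · 11 = 396.
Solve pairwise, accumulating the modulus:
  Start with x ≡ 5 (mod 9).
  Combine with x ≡ 3 (mod 4): since gcd(9, 4) = 1, we get a unique residue mod 36.
    Write x = 5 + 9·t and substitute into x ≡ 3 (mod 4): 9·t ≡ 3 − 5 = -2 (mod 4).
    Reduce coefficients mod 4: 1·t ≡ 2 (mod 4).
    So t ≡ 2 (mod 4).
    Then x = 5 + 9·2 = 23, valid modulo lcm(9, 4) = 36: x ≡ 23 (mod 36).
  Combine with x ≡ 3 (mod 11): since gcd(36, 11) = 1, we get a unique residue mod 396.
    Write x = 23 + 36·t and substitute into x ≡ 3 (mod 11): 36·t ≡ 3 − 23 = -20 (mod 11).
    Reduce coefficients mod 11: 3·t ≡ 2 (mod 11).
    The inverse of 3 mod 11 is 4 (since 3·4 = 12 = 1·11 + 1), so t ≡ 4·2 = 8 ≡ 8 (mod 11).
    Then x = 23 + 36·8 = 311, valid modulo lcm(36, 11) = 396: x ≡ 311 (mod 396).
Verify: 311 mod 9 = 5 ✓, 311 mod 4 = 3 ✓, 311 mod 11 = 3 ✓.

x ≡ 311 (mod 396).


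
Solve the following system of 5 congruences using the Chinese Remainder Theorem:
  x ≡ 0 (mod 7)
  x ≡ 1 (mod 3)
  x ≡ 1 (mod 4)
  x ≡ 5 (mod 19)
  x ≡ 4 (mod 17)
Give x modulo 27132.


Product of moduli M = 7 · 3 · 4 · 19 · 17 = 27132.
Merge one congruence at a time:
  Start: x ≡ 0 (mod 7).
  Combine with x ≡ 1 (mod 3); new modulus lcm = 21.
    Write x = 0 + 7·t and substitute into x ≡ 1 (mod 3): 7·t ≡ 1 − 0 = 1 (mod 3).
    Reduce coefficients mod 3: 1·t ≡ 1 (mod 3).
    So t ≡ 1 (mod 3).
    Then x = 0 + 7·1 = 7, valid modulo lcm(7, 3) = 21: x ≡ 7 (mod 21).
  Combine with x ≡ 1 (mod 4); new modulus lcm = 84.
    Write x = 7 + 21·t and substitute into x ≡ 1 (mod 4): 21·t ≡ 1 − 7 = -6 (mod 4).
    Reduce coefficients mod 4: 1·t ≡ 2 (mod 4).
    So t ≡ 2 (mod 4).
    Then x = 7 + 21·2 = 49, valid modulo lcm(21, 4) = 84: x ≡ 49 (mod 84).
  Combine with x ≡ 5 (mod 19); new modulus lcm = 1596.
    Write x = 49 + 84·t and substitute into x ≡ 5 (mod 19): 84·t ≡ 5 − 49 = -44 (mod 19).
    Reduce coefficients mod 19: 8·t ≡ 13 (mod 19).
    The inverse of 8 mod 19 is 12 (since 8·12 = 96 = 5·19 + 1), so t ≡ 12·13 = 156 ≡ 4 (mod 19).
    Then x = 49 + 84·4 = 385, valid modulo lcm(84, 19) = 1596: x ≡ 385 (mod 1596).
  Combine with x ≡ 4 (mod 17); new modulus lcm = 27132.
    Write x = 385 + 1596·t and substitute into x ≡ 4 (mod 17): 1596·t ≡ 4 − 385 = -381 (mod 17).
    Reduce coefficients mod 17: 15·t ≡ 10 (mod 17).
    The inverse of 15 mod 17 is 8 (since 15·8 = 120 = 7·17 + 1), so t ≡ 8·10 = 80 ≡ 12 (mod 17).
    Then x = 385 + 1596·12 = 19537, valid modulo lcm(1596, 17) = 27132: x ≡ 19537 (mod 27132).
Verify against each original: 19537 mod 7 = 0, 19537 mod 3 = 1, 19537 mod 4 = 1, 19537 mod 19 = 5, 19537 mod 17 = 4.

x ≡ 19537 (mod 27132).


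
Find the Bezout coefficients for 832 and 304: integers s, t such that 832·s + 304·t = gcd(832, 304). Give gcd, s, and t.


Euclidean algorithm on (832, 304) — divide until remainder is 0:
  832 = 2 · 304 + 224
  304 = 1 · 224 + 80
  224 = 2 · 80 + 64
  80 = 1 · 64 + 16
  64 = 4 · 16 + 0
gcd(832, 304) = 16.
Track Bezout coefficients alongside the remainders: start with r₀ = 832 = a·1 + b·0 (s = 1, t = 0) and r₁ = 304 = a·0 + b·1 (s = 0, t = 1); each new remainder r_{k+1} = r_{k-1} − q_k·r_k inherits s_{k+1} = s_{k-1} − q_k·s_k, t_{k+1} = t_{k-1} − q_k·t_k, so r_k = a·s_k + b·t_k at every step:
  q = 2: r = 224, s = 1 − 2·0 = 1, t = 0 − 2·1 = -2  (check: 832·1 + 304·(-2) = 224)
  q = 1: r = 80, s = 0 − 1·1 = -1, t = 1 − 1·(-2) = 3  (check: 832·(-1) + 304·3 = 80)
  q = 2: r = 64, s = 1 − 2·(-1) = 3, t = -2 − 2·3 = -8  (check: 832·3 + 304·(-8) = 64)
  q = 1: r = 16, s = -1 − 1·3 = -4, t = 3 − 1·(-8) = 11  (check: 832·(-4) + 304·11 = 16)
The row with r = 16 (the gcd) gives the Bezout coefficients s = -4, t = 11.
Result: 832 · (-4) + 304 · (11) = 16.

gcd(832, 304) = 16; s = -4, t = 11 (check: 832·(-4) + 304·11 = 16).


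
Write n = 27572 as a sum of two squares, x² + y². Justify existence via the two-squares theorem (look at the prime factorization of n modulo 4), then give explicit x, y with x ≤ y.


Step 1: Factor n = 27572 = 2^2 · 61 · 113.
Step 2: Check the mod-4 condition on each prime factor: 2 = 2 (special); 61 ≡ 1 (mod 4), exponent 1; 113 ≡ 1 (mod 4), exponent 1.
All primes ≡ 3 (mod 4) appear to even exponent (or don't appear), so by the two-squares theorem n IS expressible as a sum of two squares.
Step 3: Build a representation. Group n = k² · m with k = 2 and m = 61 · 113 = 6893 (a product of primes ≡ 1 (mod 4)); a representation of m scales to one of n via (k·x)² + (k·y)² = k²(x² + y²). Each prime p ≡ 1 (mod 4) is itself a sum of two squares; find a² by testing p − a² for a perfect square:
  61: 61 − 1² = 60, 61 − 2² = 57, 61 − 3² = 52, 61 − 4² = 45, 61 − 5² = 36 = 6² ⇒ 61 = 5² + 6².
  113: 113 − 1² = 112, 113 − 2² = 109, 113 − 3² = 104, 113 − 4² = 97, 113 − 5² = 88, 113 − 6² = 77, 113 − 7² = 64 = 8² ⇒ 113 = 7² + 8².
  Combine using the Brahmagupta–Fibonacci identity (a² + b²)(c² + d²) = (ac − bd)² + (ad + bc)² = (ac + bd)² + (ad − bc)²:
  61 · 113 = 6893: from (5² + 6²)(7² + 8²), take (5·7 − 6·8, 5·8 + 6·7) = (35 − 48, 40 + 42) = (-13, 82); dropping signs (only squares matter) gives (13, 82); check 13² + 82² = 169 + 6724 = 6893 ✓.
  Scale by k = 2: (2·13, 2·82) = (26, 164).
Step 4: Order so x ≤ y and verify: 26² + 164² = 676 + 26896 = 27572 = n. ✓

n = 27572 = 26² + 164² (one valid representation with x ≤ y).


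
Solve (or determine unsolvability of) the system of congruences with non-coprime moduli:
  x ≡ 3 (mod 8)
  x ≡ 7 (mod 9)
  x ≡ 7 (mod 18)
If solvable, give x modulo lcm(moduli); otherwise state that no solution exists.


Moduli 8, 9, 18 are not pairwise coprime, so CRT works modulo lcm(m_i) when all pairwise compatibility conditions hold.
Pairwise compatibility: gcd(m_i, m_j) must divide a_i - a_j for every pair.
Merge one congruence at a time:
  Start: x ≡ 3 (mod 8).
  Combine with x ≡ 7 (mod 9): gcd(8, 9) = 1; 7 - 3 = 4, which IS divisible by 1, so compatible.
    Write x = 3 + 8·t and substitute into x ≡ 7 (mod 9): 8·t ≡ 7 − 3 = 4 (mod 9).
    The inverse of 8 mod 9 is 8 (since 8·8 = 64 = 7·9 + 1), so t ≡ 8·4 = 32 ≡ 5 (mod 9).
    Then x = 3 + 8·5 = 43, valid modulo lcm(8, 9) = 72: x ≡ 43 (mod 72).
  Combine with x ≡ 7 (mod 18): gcd(72, 18) = 18; 7 - 43 = -36, which IS divisible by 18, so compatible.
    Write x = 43 + 72·t and substitute into x ≡ 7 (mod 18): 72·t ≡ 7 − 43 = -36 (mod 18).
    Divide the congruence (and modulus) by g = 18: 4·t ≡ -2 (mod 1).
    Modulo 1 every t works; take t = 0.
    Then x = 43 + 72·0 = 43, valid modulo lcm(72, 18) = 72: x ≡ 43 (mod 72).
Verify: 43 mod 8 = 3, 43 mod 9 = 7, 43 mod 18 = 7.

x ≡ 43 (mod 72).


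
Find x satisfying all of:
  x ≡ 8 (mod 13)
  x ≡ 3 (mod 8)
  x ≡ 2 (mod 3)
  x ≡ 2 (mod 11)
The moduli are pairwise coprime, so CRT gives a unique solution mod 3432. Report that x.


Product of moduli M = 13 · 8 · 3 · 11 = 3432.
Merge one congruence at a time:
  Start: x ≡ 8 (mod 13).
  Combine with x ≡ 3 (mod 8); new modulus lcm = 104.
    Write x = 8 + 13·t and substitute into x ≡ 3 (mod 8): 13·t ≡ 3 − 8 = -5 (mod 8).
    Reduce coefficients mod 8: 5·t ≡ 3 (mod 8).
    The inverse of 5 mod 8 is 5 (since 5·5 = 25 = 3·8 + 1), so t ≡ 5·3 = 15 ≡ 7 (mod 8).
    Then x = 8 + 13·7 = 99, valid modulo lcm(13, 8) = 104: x ≡ 99 (mod 104).
  Combine with x ≡ 2 (mod 3); new modulus lcm = 312.
    Write x = 99 + 104·t and substitute into x ≡ 2 (mod 3): 104·t ≡ 2 − 99 = -97 (mod 3).
    Reduce coefficients mod 3: 2·t ≡ 2 (mod 3).
    The inverse of 2 mod 3 is 2 (since 2·2 = 4 = 1·3 + 1), so t ≡ 2·2 = 4 ≡ 1 (mod 3).
    Then x = 99 + 104·1 = 203, valid modulo lcm(104, 3) = 312: x ≡ 203 (mod 312).
  Combine with x ≡ 2 (mod 11); new modulus lcm = 3432.
    Write x = 203 + 312·t and substitute into x ≡ 2 (mod 11): 312·t ≡ 2 − 203 = -201 (mod 11).
    Reduce coefficients mod 11: 4·t ≡ 8 (mod 11).
    The inverse of 4 mod 11 is 3 (since 4·3 = 12 = 1·11 + 1), so t ≡ 3·8 = 24 ≡ 2 (mod 11).
    Then x = 203 + 312·2 = 827, valid modulo lcm(312, 11) = 3432: x ≡ 827 (mod 3432).
Verify against each original: 827 mod 13 = 8, 827 mod 8 = 3, 827 mod 3 = 2, 827 mod 11 = 2.

x ≡ 827 (mod 3432).


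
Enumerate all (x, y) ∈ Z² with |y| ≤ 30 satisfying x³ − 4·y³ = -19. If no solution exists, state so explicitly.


The equation is x³ - 4y³ = -19. For fixed y, x³ = 4·y³ − 19, so a solution requires the RHS to be a perfect cube.
Strategy: iterate y from -30 to 30, compute RHS = 4·y³ − 19, and check whether it is a (positive or negative) perfect cube.
Check small values of y:
  y = 0: RHS = -19 is not a perfect cube.
  y = 1: RHS = -15 is not a perfect cube.
  y = -1: RHS = -23 is not a perfect cube.
  y = 2: RHS = 13 is not a perfect cube.
  y = -2: RHS = -51 is not a perfect cube.
  y = 3: RHS = 89 is not a perfect cube.
  y = -3: RHS = -127 is not a perfect cube.
Continuing the search up to |y| = 30 finds no solutions either.
No (x, y) in the scanned range satisfies the equation.

No integer solutions with |y| ≤ 30.


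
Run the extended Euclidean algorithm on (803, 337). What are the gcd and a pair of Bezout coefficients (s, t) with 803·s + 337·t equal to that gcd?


Euclidean algorithm on (803, 337) — divide until remainder is 0:
  803 = 2 · 337 + 129
  337 = 2 · 129 + 79
  129 = 1 · 79 + 50
  79 = 1 · 50 + 29
  50 = 1 · 29 + 21
  29 = 1 · 21 + 8
  21 = 2 · 8 + 5
  8 = 1 · 5 + 3
  5 = 1 · 3 + 2
  3 = 1 · 2 + 1
  2 = 2 · 1 + 0
gcd(803, 337) = 1.
Track Bezout coefficients alongside the remainders: start with r₀ = 803 = a·1 + b·0 (s = 1, t = 0) and r₁ = 337 = a·0 + b·1 (s = 0, t = 1); each new remainder r_{k+1} = r_{k-1} − q_k·r_k inherits s_{k+1} = s_{k-1} − q_k·s_k, t_{k+1} = t_{k-1} − q_k·t_k, so r_k = a·s_k + b·t_k at every step:
  q = 2: r = 129, s = 1 − 2·0 = 1, t = 0 − 2·1 = -2  (check: 803·1 + 337·(-2) = 129)
  q = 2: r = 79, s = 0 − 2·1 = -2, t = 1 − 2·(-2) = 5  (check: 803·(-2) + 337·5 = 79)
  q = 1: r = 50, s = 1 − 1·(-2) = 3, t = -2 − 1·5 = -7  (check: 803·3 + 337·(-7) = 50)
  q = 1: r = 29, s = -2 − 1·3 = -5, t = 5 − 1·(-7) = 12  (check: 803·(-5) + 337·12 = 29)
  q = 1: r = 21, s = 3 − 1·(-5) = 8, t = -7 − 1·12 = -19  (check: 803·8 + 337·(-19) = 21)
  q = 1: r = 8, s = -5 − 1·8 = -13, t = 12 − 1·(-19) = 31  (check: 803·(-13) + 337·31 = 8)
  q = 2: r = 5, s = 8 − 2·(-13) = 34, t = -19 − 2·31 = -81  (check: 803·34 + 337·(-81) = 5)
  q = 1: r = 3, s = -13 − 1·34 = -47, t = 31 − 1·(-81) = 112  (check: 803·(-47) + 337·112 = 3)
  q = 1: r = 2, s = 34 − 1·(-47) = 81, t = -81 − 1·112 = -193  (check: 803·81 + 337·(-193) = 2)
  q = 1: r = 1, s = -47 − 1·81 = -128, t = 112 − 1·(-193) = 305  (check: 803·(-128) + 337·305 = 1)
The row with r = 1 (the gcd) gives the Bezout coefficients s = -128, t = 305.
Result: 803 · (-128) + 337 · (305) = 1.

gcd(803, 337) = 1; s = -128, t = 305 (check: 803·(-128) + 337·305 = 1).


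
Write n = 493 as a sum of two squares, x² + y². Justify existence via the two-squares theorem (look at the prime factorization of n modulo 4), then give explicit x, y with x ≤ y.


Step 1: Factor n = 493 = 17 · 29.
Step 2: Check the mod-4 condition on each prime factor: 17 ≡ 1 (mod 4), exponent 1; 29 ≡ 1 (mod 4), exponent 1.
All primes ≡ 3 (mod 4) appear to even exponent (or don't appear), so by the two-squares theorem n IS expressible as a sum of two squares.
Step 3: Build a representation. Here n = 17 · 29 is a product of primes ≡ 1 (mod 4). Each prime p ≡ 1 (mod 4) is itself a sum of two squares; find a² by testing p − a² for a perfect square:
  17: 17 − 1² = 16 = 4² ⇒ 17 = 1² + 4².
  29: 29 − 1² = 28, 29 − 2² = 25 = 5² ⇒ 29 = 2² + 5².
  Combine using the Brahmagupta–Fibonacci identity (a² + b²)(c² + d²) = (ac − bd)² + (ad + bc)² = (ac + bd)² + (ad − bc)²:
  17 · 29 = 493: from (1² + 4²)(2² + 5²), take (1·2 − 4·5, 1·5 + 4·2) = (2 − 20, 5 + 8) = (-18, 13); dropping signs (only squares matter) gives (18, 13); check 18² + 13² = 324 + 169 = 493 ✓.
Step 4: Order so x ≤ y and verify: 13² + 18² = 169 + 324 = 493 = n. ✓

n = 493 = 13² + 18² (one valid representation with x ≤ y).


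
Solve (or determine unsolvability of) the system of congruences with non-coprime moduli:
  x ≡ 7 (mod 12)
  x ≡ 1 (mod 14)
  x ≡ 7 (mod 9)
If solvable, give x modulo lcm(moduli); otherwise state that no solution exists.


Moduli 12, 14, 9 are not pairwise coprime, so CRT works modulo lcm(m_i) when all pairwise compatibility conditions hold.
Pairwise compatibility: gcd(m_i, m_j) must divide a_i - a_j for every pair.
Merge one congruence at a time:
  Start: x ≡ 7 (mod 12).
  Combine with x ≡ 1 (mod 14): gcd(12, 14) = 2; 1 - 7 = -6, which IS divisible by 2, so compatible.
    Write x = 7 + 12·t and substitute into x ≡ 1 (mod 14): 12·t ≡ 1 − 7 = -6 (mod 14).
    Divide the congruence (and modulus) by g = 2: 6·t ≡ -3 (mod 7).
    Reduce coefficients mod 7: 6·t ≡ 4 (mod 7).
    The inverse of 6 mod 7 is 6 (since 6·6 = 36 = 5·7 + 1), so t ≡ 6·4 = 24 ≡ 3 (mod 7).
    Then x = 7 + 12·3 = 43, valid modulo lcm(12, 14) = 84: x ≡ 43 (mod 84).
  Combine with x ≡ 7 (mod 9): gcd(84, 9) = 3; 7 - 43 = -36, which IS divisible by 3, so compatible.
    Write x = 43 + 84·t and substitute into x ≡ 7 (mod 9): 84·t ≡ 7 − 43 = -36 (mod 9).
    Divide the congruence (and modulus) by g = 3: 28·t ≡ -12 (mod 3).
    Reduce coefficients mod 3: 1·t ≡ 0 (mod 3).
    So t ≡ 0 (mod 3).
    Then x = 43 + 84·0 = 43, valid modulo lcm(84, 9) = 252: x ≡ 43 (mod 252).
Verify: 43 mod 12 = 7, 43 mod 14 = 1, 43 mod 9 = 7.

x ≡ 43 (mod 252).


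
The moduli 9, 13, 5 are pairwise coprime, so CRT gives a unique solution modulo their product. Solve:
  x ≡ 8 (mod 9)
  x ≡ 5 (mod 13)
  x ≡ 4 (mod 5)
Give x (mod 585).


Moduli 9, 13, 5 are pairwise coprime; by CRT there is a unique solution modulo M = 9 · 13 · 5 = 585.
Solve pairwise, accumulating the modulus:
  Start with x ≡ 8 (mod 9).
  Combine with x ≡ 5 (mod 13): since gcd(9, 13) = 1, we get a unique residue mod 117.
    Write x = 8 + 9·t and substitute into x ≡ 5 (mod 13): 9·t ≡ 5 − 8 = -3 (mod 13).
    Reduce coefficients mod 13: 9·t ≡ 10 (mod 13).
    The inverse of 9 mod 13 is 3 (since 9·3 = 27 = 2·13 + 1), so t ≡ 3·10 = 30 ≡ 4 (mod 13).
    Then x = 8 + 9·4 = 44, valid modulo lcm(9, 13) = 117: x ≡ 44 (mod 117).
  Combine with x ≡ 4 (mod 5): since gcd(117, 5) = 1, we get a unique residue mod 585.
    Write x = 44 + 117·t and substitute into x ≡ 4 (mod 5): 117·t ≡ 4 − 44 = -40 (mod 5).
    Reduce coefficients mod 5: 2·t ≡ 0 (mod 5).
    The inverse of 2 mod 5 is 3 (since 2·3 = 6 = 1·5 + 1), so t ≡ 3·0 = 0 ≡ 0 (mod 5).
    Then x = 44 + 117·0 = 44, valid modulo lcm(117, 5) = 585: x ≡ 44 (mod 585).
Verify: 44 mod 9 = 8 ✓, 44 mod 13 = 5 ✓, 44 mod 5 = 4 ✓.

x ≡ 44 (mod 585).


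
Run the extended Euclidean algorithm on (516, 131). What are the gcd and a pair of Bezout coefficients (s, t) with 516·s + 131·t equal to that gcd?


Euclidean algorithm on (516, 131) — divide until remainder is 0:
  516 = 3 · 131 + 123
  131 = 1 · 123 + 8
  123 = 15 · 8 + 3
  8 = 2 · 3 + 2
  3 = 1 · 2 + 1
  2 = 2 · 1 + 0
gcd(516, 131) = 1.
Track Bezout coefficients alongside the remainders: start with r₀ = 516 = a·1 + b·0 (s = 1, t = 0) and r₁ = 131 = a·0 + b·1 (s = 0, t = 1); each new remainder r_{k+1} = r_{k-1} − q_k·r_k inherits s_{k+1} = s_{k-1} − q_k·s_k, t_{k+1} = t_{k-1} − q_k·t_k, so r_k = a·s_k + b·t_k at every step:
  q = 3: r = 123, s = 1 − 3·0 = 1, t = 0 − 3·1 = -3  (check: 516·1 + 131·(-3) = 123)
  q = 1: r = 8, s = 0 − 1·1 = -1, t = 1 − 1·(-3) = 4  (check: 516·(-1) + 131·4 = 8)
  q = 15: r = 3, s = 1 − 15·(-1) = 16, t = -3 − 15·4 = -63  (check: 516·16 + 131·(-63) = 3)
  q = 2: r = 2, s = -1 − 2·16 = -33, t = 4 − 2·(-63) = 130  (check: 516·(-33) + 131·130 = 2)
  q = 1: r = 1, s = 16 − 1·(-33) = 49, t = -63 − 1·130 = -193  (check: 516·49 + 131·(-193) = 1)
The row with r = 1 (the gcd) gives the Bezout coefficients s = 49, t = -193.
Result: 516 · (49) + 131 · (-193) = 1.

gcd(516, 131) = 1; s = 49, t = -193 (check: 516·49 + 131·(-193) = 1).


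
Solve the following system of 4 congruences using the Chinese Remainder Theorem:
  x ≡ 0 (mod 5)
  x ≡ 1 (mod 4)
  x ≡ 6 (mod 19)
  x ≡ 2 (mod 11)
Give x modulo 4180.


Product of moduli M = 5 · 4 · 19 · 11 = 4180.
Merge one congruence at a time:
  Start: x ≡ 0 (mod 5).
  Combine with x ≡ 1 (mod 4); new modulus lcm = 20.
    Write x = 0 + 5·t and substitute into x ≡ 1 (mod 4): 5·t ≡ 1 − 0 = 1 (mod 4).
    Reduce coefficients mod 4: 1·t ≡ 1 (mod 4).
    So t ≡ 1 (mod 4).
    Then x = 0 + 5·1 = 5, valid modulo lcm(5, 4) = 20: x ≡ 5 (mod 20).
  Combine with x ≡ 6 (mod 19); new modulus lcm = 380.
    Write x = 5 + 20·t and substitute into x ≡ 6 (mod 19): 20·t ≡ 6 − 5 = 1 (mod 19).
    Reduce coefficients mod 19: 1·t ≡ 1 (mod 19).
    So t ≡ 1 (mod 19).
    Then x = 5 + 20·1 = 25, valid modulo lcm(20, 19) = 380: x ≡ 25 (mod 380).
  Combine with x ≡ 2 (mod 11); new modulus lcm = 4180.
    Write x = 25 + 380·t and substitute into x ≡ 2 (mod 11): 380·t ≡ 2 − 25 = -23 (mod 11).
    Reduce coefficients mod 11: 6·t ≡ 10 (mod 11).
    The inverse of 6 mod 11 is 2 (since 6·2 = 12 = 1·11 + 1), so t ≡ 2·10 = 20 ≡ 9 (mod 11).
    Then x = 25 + 380·9 = 3445, valid modulo lcm(380, 11) = 4180: x ≡ 3445 (mod 4180).
Verify against each original: 3445 mod 5 = 0, 3445 mod 4 = 1, 3445 mod 19 = 6, 3445 mod 11 = 2.

x ≡ 3445 (mod 4180).


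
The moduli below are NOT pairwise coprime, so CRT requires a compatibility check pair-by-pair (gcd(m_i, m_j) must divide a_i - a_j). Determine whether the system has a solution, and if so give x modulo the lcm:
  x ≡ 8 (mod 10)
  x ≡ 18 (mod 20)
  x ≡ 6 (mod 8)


Moduli 10, 20, 8 are not pairwise coprime, so CRT works modulo lcm(m_i) when all pairwise compatibility conditions hold.
Pairwise compatibility: gcd(m_i, m_j) must divide a_i - a_j for every pair.
Merge one congruence at a time:
  Start: x ≡ 8 (mod 10).
  Combine with x ≡ 18 (mod 20): gcd(10, 20) = 10; 18 - 8 = 10, which IS divisible by 10, so compatible.
    Write x = 8 + 10·t and substitute into x ≡ 18 (mod 20): 10·t ≡ 18 − 8 = 10 (mod 20).
    Divide the congruence (and modulus) by g = 10: 1·t ≡ 1 (mod 2).
    So t ≡ 1 (mod 2).
    Then x = 8 + 10·1 = 18, valid modulo lcm(10, 20) = 20: x ≡ 18 (mod 20).
  Combine with x ≡ 6 (mod 8): gcd(20, 8) = 4; 6 - 18 = -12, which IS divisible by 4, so compatible.
    Write x = 18 + 20·t and substitute into x ≡ 6 (mod 8): 20·t ≡ 6 − 18 = -12 (mod 8).
    Divide the congruence (and modulus) by g = 4: 5·t ≡ -3 (mod 2).
    Reduce coefficients mod 2: 1·t ≡ 1 (mod 2).
    So t ≡ 1 (mod 2).
    Then x = 18 + 20·1 = 38, valid modulo lcm(20, 8) = 40: x ≡ 38 (mod 40).
Verify: 38 mod 10 = 8, 38 mod 20 = 18, 38 mod 8 = 6.

x ≡ 38 (mod 40).


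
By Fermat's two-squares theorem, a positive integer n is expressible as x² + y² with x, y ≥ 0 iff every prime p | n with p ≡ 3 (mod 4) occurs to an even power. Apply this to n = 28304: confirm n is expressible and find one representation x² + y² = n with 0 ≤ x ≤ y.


Step 1: Factor n = 28304 = 2^4 · 29 · 61.
Step 2: Check the mod-4 condition on each prime factor: 2 = 2 (special); 29 ≡ 1 (mod 4), exponent 1; 61 ≡ 1 (mod 4), exponent 1.
All primes ≡ 3 (mod 4) appear to even exponent (or don't appear), so by the two-squares theorem n IS expressible as a sum of two squares.
Step 3: Build a representation. Group n = k² · m with k = 4 and m = 29 · 61 = 1769 (a product of primes ≡ 1 (mod 4)); a representation of m scales to one of n via (k·x)² + (k·y)² = k²(x² + y²). Each prime p ≡ 1 (mod 4) is itself a sum of two squares; find a² by testing p − a² for a perfect square:
  29: 29 − 1² = 28, 29 − 2² = 25 = 5² ⇒ 29 = 2² + 5².
  61: 61 − 1² = 60, 61 − 2² = 57, 61 − 3² = 52, 61 − 4² = 45, 61 − 5² = 36 = 6² ⇒ 61 = 5² + 6².
  Combine using the Brahmagupta–Fibonacci identity (a² + b²)(c² + d²) = (ac − bd)² + (ad + bc)² = (ac + bd)² + (ad − bc)²:
  29 · 61 = 1769: from (2² + 5²)(5² + 6²), take (2·5 − 5·6, 2·6 + 5·5) = (10 − 30, 12 + 25) = (-20, 37); dropping signs (only squares matter) gives (20, 37); check 20² + 37² = 400 + 1369 = 1769 ✓.
  Scale by k = 4: (4·20, 4·37) = (80, 148).
Step 4: Order so x ≤ y and verify: 80² + 148² = 6400 + 21904 = 28304 = n. ✓

n = 28304 = 80² + 148² (one valid representation with x ≤ y).
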